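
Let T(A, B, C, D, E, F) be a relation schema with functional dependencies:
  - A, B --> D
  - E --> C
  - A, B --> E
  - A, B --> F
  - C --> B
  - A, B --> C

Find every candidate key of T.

{A} never appears on the right of any FD, so every key must include it.
Closure of {A, B} is {A, B, C, D, E, F}, the whole schema; {A, B} is a candidate key.
Closure of {A, C} is {A, B, C, D, E, F}, the whole schema; {A, C} is a candidate key.
Closure of {A, E} is {A, B, C, D, E, F}, the whole schema; {A, E} is a candidate key.
No proper subset of any of these is a key, and no other minimal superkey exists.

{A, B}, {A, C}, {A, E}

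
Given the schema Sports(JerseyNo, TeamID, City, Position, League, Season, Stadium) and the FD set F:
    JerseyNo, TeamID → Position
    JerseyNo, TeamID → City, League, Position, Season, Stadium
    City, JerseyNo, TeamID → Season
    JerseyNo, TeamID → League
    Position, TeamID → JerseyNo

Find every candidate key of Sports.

{JerseyNo, TeamID}, {Position, TeamID}

{TeamID} never appears on the right of any FD, so every key must include it.
{JerseyNo, TeamID} is a candidate key since {JerseyNo, TeamID}⁺ = {City, JerseyNo, League, Position, Season, Stadium, TeamID} covers every attribute.
{Position, TeamID} is a candidate key since {Position, TeamID}⁺ = {City, JerseyNo, League, Position, Season, Stadium, TeamID} covers every attribute.
These are minimal and exhaustive — every other superkey contains one of them.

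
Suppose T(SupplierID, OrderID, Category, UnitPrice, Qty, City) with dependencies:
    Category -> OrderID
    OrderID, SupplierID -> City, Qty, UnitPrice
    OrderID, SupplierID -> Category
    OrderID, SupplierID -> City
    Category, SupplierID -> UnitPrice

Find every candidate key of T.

{Category, SupplierID}, {OrderID, SupplierID}

Attributes never on any right-hand side: {SupplierID} — every candidate key must contain it.
Closure of {Category, SupplierID} is {Category, City, OrderID, Qty, SupplierID, UnitPrice}, the whole schema; {Category, SupplierID} is a candidate key.
Closure of {OrderID, SupplierID} is {Category, City, OrderID, Qty, SupplierID, UnitPrice}, the whole schema; {OrderID, SupplierID} is a candidate key.
These are minimal and exhaustive — every other superkey contains one of them.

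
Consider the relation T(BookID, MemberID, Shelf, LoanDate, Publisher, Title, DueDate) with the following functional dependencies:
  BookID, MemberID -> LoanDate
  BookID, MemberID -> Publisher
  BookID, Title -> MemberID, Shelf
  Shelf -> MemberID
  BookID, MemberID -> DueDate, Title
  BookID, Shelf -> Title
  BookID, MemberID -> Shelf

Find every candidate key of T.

{BookID, MemberID}, {BookID, Shelf}, {BookID, Title}

Attributes never on any right-hand side: {BookID} — every candidate key must contain it.
{BookID, MemberID} is a candidate key since {BookID, MemberID}⁺ = {BookID, DueDate, LoanDate, MemberID, Publisher, Shelf, Title} covers every attribute.
{BookID, Shelf} is a candidate key since {BookID, Shelf}⁺ = {BookID, DueDate, LoanDate, MemberID, Publisher, Shelf, Title} covers every attribute.
{BookID, Title} is a candidate key since {BookID, Title}⁺ = {BookID, DueDate, LoanDate, MemberID, Publisher, Shelf, Title} covers every attribute.
Any other superkey properly contains one of these, so there are no further candidate keys.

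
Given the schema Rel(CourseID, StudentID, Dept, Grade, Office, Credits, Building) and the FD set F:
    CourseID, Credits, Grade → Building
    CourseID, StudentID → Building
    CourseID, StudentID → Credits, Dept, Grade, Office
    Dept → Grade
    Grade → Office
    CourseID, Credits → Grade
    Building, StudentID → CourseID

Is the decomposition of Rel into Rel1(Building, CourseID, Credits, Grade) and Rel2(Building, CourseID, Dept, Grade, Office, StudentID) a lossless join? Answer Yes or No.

No

Rel1 ∩ Rel2 = {Building, CourseID, Grade}; its closure under F is {Building, CourseID, Grade, Office}.
The closure covers neither Rel1 nor Rel2 entirely; the join is not lossless.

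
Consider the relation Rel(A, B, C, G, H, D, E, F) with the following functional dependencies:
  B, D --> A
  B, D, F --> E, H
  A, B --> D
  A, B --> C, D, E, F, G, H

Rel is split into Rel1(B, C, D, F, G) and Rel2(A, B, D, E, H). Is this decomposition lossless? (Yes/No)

Rel1 ∩ Rel2 = {B, D}; its closure under F is {A, B, C, D, E, F, G, H}.
Since Rel1 ⊆ {A, B, C, D, E, F, G, H}, the intersection is a superkey of Rel1; the decomposition is lossless.

Yes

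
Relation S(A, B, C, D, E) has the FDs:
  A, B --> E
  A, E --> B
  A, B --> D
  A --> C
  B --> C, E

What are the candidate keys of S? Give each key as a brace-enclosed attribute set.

{A, B}, {A, E}

Attributes never on any right-hand side: {A} — every candidate key must contain it.
{A, B}⁺ = {A, B, C, D, E}, which is every attribute, so {A, B} is a candidate key.
{A, E}⁺ = {A, B, C, D, E}, which is every attribute, so {A, E} is a candidate key.
These are minimal and exhaustive — every other superkey contains one of them.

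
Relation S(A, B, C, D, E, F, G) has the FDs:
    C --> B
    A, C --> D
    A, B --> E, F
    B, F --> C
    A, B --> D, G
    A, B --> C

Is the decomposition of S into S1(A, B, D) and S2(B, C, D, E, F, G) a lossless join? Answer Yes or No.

S1 ∩ S2 = {B, D}; its closure under F is {B, D}.
S1 ⊄ {B, D} and S2 ⊄ {B, D}, so the split is lossy.

No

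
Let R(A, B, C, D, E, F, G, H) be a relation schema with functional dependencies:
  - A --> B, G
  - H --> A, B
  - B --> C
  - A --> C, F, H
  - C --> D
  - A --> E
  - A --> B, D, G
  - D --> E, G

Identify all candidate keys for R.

{A}, {H}

Closure of {A} is {A, B, C, D, E, F, G, H}, the whole schema; {A} is a candidate key.
Closure of {H} is {A, B, C, D, E, F, G, H}, the whole schema; {H} is a candidate key.
No proper subset of any of these is a key, and no other minimal superkey exists.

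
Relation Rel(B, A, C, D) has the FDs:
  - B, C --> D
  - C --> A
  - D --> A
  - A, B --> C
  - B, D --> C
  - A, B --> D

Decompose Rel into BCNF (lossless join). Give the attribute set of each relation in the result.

{A, C}; {B, C, D}

Candidate keys of the original relation: {A, B}, {B, C}, {B, D}.
In {A, B, C, D}, {C} is not a superkey ({C}⁺ restricted to this set is {A, C}), so split on C --> A into {A, C} and {B, C, D}.
{A, C} is in BCNF.
{B, C, D} is in BCNF.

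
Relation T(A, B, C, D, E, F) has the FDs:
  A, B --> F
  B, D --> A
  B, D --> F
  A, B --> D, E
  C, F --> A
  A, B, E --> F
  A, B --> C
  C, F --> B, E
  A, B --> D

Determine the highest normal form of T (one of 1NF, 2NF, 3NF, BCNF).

BCNF

Candidate keys: {A, B}, {B, D}, {C, F}. Prime attributes: {A, B, C, D, F}.
Each dependency's left side is a superkey — BCNF holds.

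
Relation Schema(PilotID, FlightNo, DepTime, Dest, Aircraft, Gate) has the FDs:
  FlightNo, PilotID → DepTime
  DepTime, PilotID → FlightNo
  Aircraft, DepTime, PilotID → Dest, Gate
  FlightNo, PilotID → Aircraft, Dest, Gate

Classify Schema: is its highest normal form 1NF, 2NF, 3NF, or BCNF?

Candidate keys: {DepTime, PilotID}, {FlightNo, PilotID}. Prime attributes: {DepTime, FlightNo, PilotID}.
The left-hand side of every FD is a superkey, so BCNF is satisfied.

BCNF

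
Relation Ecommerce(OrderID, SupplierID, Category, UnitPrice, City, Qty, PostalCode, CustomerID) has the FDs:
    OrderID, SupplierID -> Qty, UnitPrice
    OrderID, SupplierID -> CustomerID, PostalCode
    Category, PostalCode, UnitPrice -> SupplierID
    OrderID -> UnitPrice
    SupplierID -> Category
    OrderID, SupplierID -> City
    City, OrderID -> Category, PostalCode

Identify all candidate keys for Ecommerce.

{Category, OrderID, PostalCode}, {City, OrderID}, {OrderID, SupplierID}

Attributes never on any right-hand side: {OrderID} — every candidate key must contain it.
{City, OrderID}⁺ = {Category, City, CustomerID, OrderID, PostalCode, Qty, SupplierID, UnitPrice}, which is every attribute, so {City, OrderID} is a candidate key.
{OrderID, SupplierID}⁺ = {Category, City, CustomerID, OrderID, PostalCode, Qty, SupplierID, UnitPrice}, which is every attribute, so {OrderID, SupplierID} is a candidate key.
{Category, OrderID, PostalCode}⁺ = {Category, City, CustomerID, OrderID, PostalCode, Qty, SupplierID, UnitPrice}, which is every attribute, so {Category, OrderID, PostalCode} is a candidate key.
These are minimal and exhaustive — every other superkey contains one of them.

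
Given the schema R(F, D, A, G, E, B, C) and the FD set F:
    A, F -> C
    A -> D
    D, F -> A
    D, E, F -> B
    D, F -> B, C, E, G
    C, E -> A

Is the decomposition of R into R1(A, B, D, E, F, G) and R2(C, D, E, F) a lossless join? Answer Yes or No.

Yes

Common attributes: {D, E, F}; their closure is {A, B, C, D, E, F, G}.
This includes all of R1, so the common attributes are a superkey of R1 — the join is lossless.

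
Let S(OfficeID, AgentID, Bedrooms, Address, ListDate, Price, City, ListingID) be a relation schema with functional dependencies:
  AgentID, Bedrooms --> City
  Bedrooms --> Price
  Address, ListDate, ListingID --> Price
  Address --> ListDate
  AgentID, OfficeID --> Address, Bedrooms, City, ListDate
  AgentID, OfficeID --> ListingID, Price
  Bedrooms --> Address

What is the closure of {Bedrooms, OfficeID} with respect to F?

Start with {Bedrooms, OfficeID}.
Bedrooms --> Price applies; add {Price} → now {Bedrooms, OfficeID, Price}.
Bedrooms --> Address applies; add {Address} → now {Address, Bedrooms, OfficeID, Price}.
Address --> ListDate applies; add {ListDate} → now {Address, Bedrooms, ListDate, OfficeID, Price}.
No further FD applies.

{Address, Bedrooms, ListDate, OfficeID, Price}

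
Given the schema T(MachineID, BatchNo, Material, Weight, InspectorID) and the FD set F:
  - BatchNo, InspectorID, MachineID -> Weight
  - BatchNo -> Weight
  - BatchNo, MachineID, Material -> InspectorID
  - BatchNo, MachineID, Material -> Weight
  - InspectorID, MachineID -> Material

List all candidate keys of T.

{BatchNo, InspectorID, MachineID}, {BatchNo, MachineID, Material}

Attributes never on any right-hand side: {BatchNo, MachineID} — every candidate key must contain all of them.
{BatchNo, InspectorID, MachineID}⁺ = {BatchNo, InspectorID, MachineID, Material, Weight} — all of the relation — so {BatchNo, InspectorID, MachineID} is a candidate key.
{BatchNo, MachineID, Material}⁺ = {BatchNo, InspectorID, MachineID, Material, Weight} — all of the relation — so {BatchNo, MachineID, Material} is a candidate key.
Any other superkey properly contains one of these, so there are no further candidate keys.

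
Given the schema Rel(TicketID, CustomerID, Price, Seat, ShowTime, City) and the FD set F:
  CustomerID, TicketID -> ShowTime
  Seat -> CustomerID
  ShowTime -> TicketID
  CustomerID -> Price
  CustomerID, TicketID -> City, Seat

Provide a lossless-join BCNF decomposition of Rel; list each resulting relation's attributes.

Candidate keys of the original relation: {CustomerID, ShowTime}, {CustomerID, TicketID}, {Seat, ShowTime}, {Seat, TicketID}.
In {City, CustomerID, Price, Seat, ShowTime, TicketID}, {Seat} is not a superkey ({Seat}⁺ restricted to this set is {CustomerID, Price, Seat}), so split on Seat -> CustomerID, Price into {CustomerID, Price, Seat} and {City, Seat, ShowTime, TicketID}.
In {CustomerID, Price, Seat}, {CustomerID} is not a superkey ({CustomerID}⁺ restricted to this set is {CustomerID, Price}), so split on CustomerID -> Price into {CustomerID, Price} and {CustomerID, Seat}.
{CustomerID, Price} is in BCNF.
{CustomerID, Seat} is in BCNF.
In {City, Seat, ShowTime, TicketID}, {ShowTime} is not a superkey ({ShowTime}⁺ restricted to this set is {ShowTime, TicketID}), so split on ShowTime -> TicketID into {ShowTime, TicketID} and {City, Seat, ShowTime}.
{ShowTime, TicketID} is in BCNF.
{City, Seat, ShowTime} is in BCNF.

{City, Seat, ShowTime}; {CustomerID, Price}; {CustomerID, Seat}; {ShowTime, TicketID}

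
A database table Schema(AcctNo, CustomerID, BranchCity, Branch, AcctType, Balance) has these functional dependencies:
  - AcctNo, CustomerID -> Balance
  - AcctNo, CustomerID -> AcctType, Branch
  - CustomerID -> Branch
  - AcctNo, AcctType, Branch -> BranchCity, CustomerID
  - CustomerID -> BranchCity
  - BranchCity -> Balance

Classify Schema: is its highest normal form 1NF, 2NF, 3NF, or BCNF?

Candidate keys: {AcctNo, AcctType, Branch}, {AcctNo, CustomerID}. Prime attributes: {AcctNo, AcctType, Branch, CustomerID}.
CustomerID -> Branch breaks BCNF: {CustomerID}⁺ = {Balance, Branch, BranchCity, CustomerID}, so {CustomerID} is not a superkey.
CustomerID -> BranchCity has non-prime {BranchCity} on the right and a non-superkey on the left, so 3NF fails.
Since {CustomerID} ⊂ {AcctNo, CustomerID} and {CustomerID}⁺ ⊇ {Balance, BranchCity} with {Balance, BranchCity} non-prime, there is a partial dependency; 2NF fails.

1NF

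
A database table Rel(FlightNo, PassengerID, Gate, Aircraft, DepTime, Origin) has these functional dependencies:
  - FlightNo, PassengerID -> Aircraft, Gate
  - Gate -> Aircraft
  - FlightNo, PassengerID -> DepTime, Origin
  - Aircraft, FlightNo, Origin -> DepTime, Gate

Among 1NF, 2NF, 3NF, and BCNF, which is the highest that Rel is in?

2NF

Candidate key: {FlightNo, PassengerID}. Prime attributes: {FlightNo, PassengerID}.
Gate -> Aircraft breaks BCNF: {Gate}⁺ = {Aircraft, Gate}, so {Gate} is not a superkey.
Gate -> Aircraft determines the non-prime attribute {Aircraft} from a non-superkey — 3NF is violated.
Checking every proper subset of each key, none determines a non-prime attribute — 2NF is satisfied.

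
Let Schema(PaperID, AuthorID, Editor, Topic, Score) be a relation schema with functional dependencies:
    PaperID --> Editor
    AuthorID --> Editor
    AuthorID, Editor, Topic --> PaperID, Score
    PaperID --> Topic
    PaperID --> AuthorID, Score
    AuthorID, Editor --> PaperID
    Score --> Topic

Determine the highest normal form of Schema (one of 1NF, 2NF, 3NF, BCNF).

2NF

Candidate keys: {AuthorID}, {PaperID}. Prime attributes: {AuthorID, PaperID}.
Score --> Topic breaks BCNF: {Score}⁺ = {Score, Topic}, so {Score} is not a superkey.
Score --> Topic has non-prime {Topic} on the right and a non-superkey on the left, so 3NF fails.
All keys have size 1, which rules out partial dependencies — 2NF is satisfied.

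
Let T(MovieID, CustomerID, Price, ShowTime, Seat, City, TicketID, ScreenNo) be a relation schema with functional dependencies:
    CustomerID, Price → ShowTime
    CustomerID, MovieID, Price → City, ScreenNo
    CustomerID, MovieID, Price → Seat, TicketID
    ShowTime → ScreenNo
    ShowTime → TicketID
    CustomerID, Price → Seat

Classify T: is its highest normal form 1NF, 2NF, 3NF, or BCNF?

1NF

Candidate key: {CustomerID, MovieID, Price}. Prime attributes: {CustomerID, MovieID, Price}.
CustomerID, Price → ShowTime breaks BCNF: {CustomerID, Price}⁺ = {CustomerID, Price, ScreenNo, Seat, ShowTime, TicketID}, so {CustomerID, Price} is not a superkey.
Because {ShowTime} is non-prime and the left side of CustomerID, Price → ShowTime is not a superkey, the relation is not in 3NF.
The proper key subset {CustomerID, Price} of {CustomerID, MovieID, Price} determines non-prime {ScreenNo, Seat, ShowTime, TicketID}, so the relation is not even in 2NF.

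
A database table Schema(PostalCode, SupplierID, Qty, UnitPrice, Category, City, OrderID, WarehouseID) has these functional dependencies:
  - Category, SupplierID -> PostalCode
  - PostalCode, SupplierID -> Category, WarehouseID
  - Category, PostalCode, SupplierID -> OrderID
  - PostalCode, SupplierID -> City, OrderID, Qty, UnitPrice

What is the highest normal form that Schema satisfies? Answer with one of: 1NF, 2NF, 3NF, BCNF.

Candidate keys: {Category, SupplierID}, {PostalCode, SupplierID}. Prime attributes: {Category, PostalCode, SupplierID}.
Every FD has a superkey on the left, so the relation is in BCNF.

BCNF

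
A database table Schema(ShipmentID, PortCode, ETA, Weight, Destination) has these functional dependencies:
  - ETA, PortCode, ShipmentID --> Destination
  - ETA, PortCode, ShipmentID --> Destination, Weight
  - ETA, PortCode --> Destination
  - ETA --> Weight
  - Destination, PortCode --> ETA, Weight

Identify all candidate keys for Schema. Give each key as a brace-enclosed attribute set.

{Destination, PortCode, ShipmentID}, {ETA, PortCode, ShipmentID}

Attributes never on any right-hand side: {PortCode, ShipmentID} — every candidate key must contain all of them.
Closure of {Destination, PortCode, ShipmentID} is {Destination, ETA, PortCode, ShipmentID, Weight}, the whole schema; {Destination, PortCode, ShipmentID} is a candidate key.
Closure of {ETA, PortCode, ShipmentID} is {Destination, ETA, PortCode, ShipmentID, Weight}, the whole schema; {ETA, PortCode, ShipmentID} is a candidate key.
These are minimal and exhaustive — every other superkey contains one of them.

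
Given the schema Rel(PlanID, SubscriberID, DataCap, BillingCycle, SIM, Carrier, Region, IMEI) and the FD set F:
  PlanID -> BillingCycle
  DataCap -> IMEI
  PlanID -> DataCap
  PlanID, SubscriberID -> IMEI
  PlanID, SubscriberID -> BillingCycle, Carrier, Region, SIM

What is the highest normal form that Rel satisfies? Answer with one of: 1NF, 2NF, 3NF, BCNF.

1NF

Candidate key: {PlanID, SubscriberID}. Prime attributes: {PlanID, SubscriberID}.
PlanID -> BillingCycle: {PlanID}⁺ = {BillingCycle, DataCap, IMEI, PlanID}, which is not all of the attributes, so the left side is not a superkey — BCNF is violated.
PlanID -> BillingCycle determines the non-prime attribute {BillingCycle} from a non-superkey — 3NF is violated.
{PlanID} is a proper subset of the key {PlanID, SubscriberID}, and {PlanID}⁺ contains the non-prime attributes {BillingCycle, DataCap, IMEI} — a partial dependency, so 2NF is violated.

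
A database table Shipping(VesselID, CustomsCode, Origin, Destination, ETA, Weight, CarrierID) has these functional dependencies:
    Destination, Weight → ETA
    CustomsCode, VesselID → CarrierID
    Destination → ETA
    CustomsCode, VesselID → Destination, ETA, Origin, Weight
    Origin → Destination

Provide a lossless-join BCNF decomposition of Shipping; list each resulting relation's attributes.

{CarrierID, CustomsCode, Origin, VesselID, Weight}; {Destination, ETA}; {Destination, Origin}; {Destination, Weight}

Candidate key of the original relation: {CustomsCode, VesselID}.
Within {CarrierID, CustomsCode, Destination, ETA, Origin, VesselID, Weight}: {Destination, Weight}⁺ ∩ {CarrierID, CustomsCode, Destination, ETA, Origin, VesselID, Weight} = {Destination, ETA, Weight}, not the whole set, so Destination, Weight → ETA violates BCNF; decompose into {Destination, ETA, Weight} and {CarrierID, CustomsCode, Destination, Origin, VesselID, Weight}.
Within {Destination, ETA, Weight}: {Destination}⁺ ∩ {Destination, ETA, Weight} = {Destination, ETA}, not the whole set, so Destination → ETA violates BCNF; decompose into {Destination, ETA} and {Destination, Weight}.
{Destination, ETA}: every determinant is a superkey — BCNF.
{Destination, Weight}: every determinant is a superkey — BCNF.
Within {CarrierID, CustomsCode, Destination, Origin, VesselID, Weight}: {Origin}⁺ ∩ {CarrierID, CustomsCode, Destination, Origin, VesselID, Weight} = {Destination, Origin}, not the whole set, so Origin → Destination violates BCNF; decompose into {Destination, Origin} and {CarrierID, CustomsCode, Origin, VesselID, Weight}.
{Destination, Origin}: every determinant is a superkey — BCNF.
{CarrierID, CustomsCode, Origin, VesselID, Weight}: every determinant is a superkey — BCNF.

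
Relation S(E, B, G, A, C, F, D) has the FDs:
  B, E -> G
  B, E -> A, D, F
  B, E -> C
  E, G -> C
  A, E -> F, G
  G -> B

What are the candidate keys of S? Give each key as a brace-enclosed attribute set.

{A, E}, {B, E}, {E, G}

{E} never appears on the right of any FD, so every key must include it.
{A, E}⁺ = {A, B, C, D, E, F, G} — all of the relation — so {A, E} is a candidate key.
{B, E}⁺ = {A, B, C, D, E, F, G} — all of the relation — so {B, E} is a candidate key.
{E, G}⁺ = {A, B, C, D, E, F, G} — all of the relation — so {E, G} is a candidate key.
No proper subset of any of these is a key, and no other minimal superkey exists.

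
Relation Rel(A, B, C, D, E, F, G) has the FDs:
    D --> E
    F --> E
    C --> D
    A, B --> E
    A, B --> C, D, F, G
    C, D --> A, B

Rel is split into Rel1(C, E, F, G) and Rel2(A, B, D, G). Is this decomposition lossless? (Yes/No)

No

The shared attributes are {G} and {G}⁺ = {G}.
The closure covers neither Rel1 nor Rel2 entirely; the join is not lossless.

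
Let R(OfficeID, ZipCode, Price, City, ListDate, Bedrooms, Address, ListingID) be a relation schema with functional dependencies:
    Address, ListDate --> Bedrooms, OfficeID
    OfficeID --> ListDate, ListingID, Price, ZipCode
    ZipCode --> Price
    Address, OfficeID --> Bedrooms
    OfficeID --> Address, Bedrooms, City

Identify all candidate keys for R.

Closure of {OfficeID} is {Address, Bedrooms, City, ListDate, ListingID, OfficeID, Price, ZipCode}, the whole schema; {OfficeID} is a candidate key.
Closure of {Address, ListDate} is {Address, Bedrooms, City, ListDate, ListingID, OfficeID, Price, ZipCode}, the whole schema; {Address, ListDate} is a candidate key.
These are minimal and exhaustive — every other superkey contains one of them.

{Address, ListDate}, {OfficeID}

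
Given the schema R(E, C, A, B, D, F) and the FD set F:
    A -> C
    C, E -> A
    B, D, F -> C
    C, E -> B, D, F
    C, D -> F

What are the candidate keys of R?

{A, E}, {B, D, E, F}, {C, E}

{E} never appears on the right of any FD, so every key must include it.
{A, E} is a candidate key since {A, E}⁺ = {A, B, C, D, E, F} covers every attribute.
{C, E} is a candidate key since {C, E}⁺ = {A, B, C, D, E, F} covers every attribute.
{B, D, E, F} is a candidate key since {B, D, E, F}⁺ = {A, B, C, D, E, F} covers every attribute.
These are minimal and exhaustive — every other superkey contains one of them.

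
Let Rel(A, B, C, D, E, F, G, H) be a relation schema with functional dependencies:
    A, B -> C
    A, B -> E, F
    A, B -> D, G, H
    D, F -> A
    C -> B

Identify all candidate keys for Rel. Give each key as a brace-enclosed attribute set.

{A, B}⁺ = {A, B, C, D, E, F, G, H} — all of the relation — so {A, B} is a candidate key.
{A, C}⁺ = {A, B, C, D, E, F, G, H} — all of the relation — so {A, C} is a candidate key.
{B, D, F}⁺ = {A, B, C, D, E, F, G, H} — all of the relation — so {B, D, F} is a candidate key.
{C, D, F}⁺ = {A, B, C, D, E, F, G, H} — all of the relation — so {C, D, F} is a candidate key.
No proper subset of any of these is a key, and no other minimal superkey exists.

{A, B}, {A, C}, {B, D, F}, {C, D, F}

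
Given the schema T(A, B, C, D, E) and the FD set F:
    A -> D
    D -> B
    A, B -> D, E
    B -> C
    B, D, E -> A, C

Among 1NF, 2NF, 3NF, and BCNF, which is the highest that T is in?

1NF

Candidate keys: {A}, {D, E}. Prime attributes: {A, D, E}.
D -> B breaks BCNF: {D}⁺ = {B, C, D}, so {D} is not a superkey.
D -> B has non-prime {B} on the right and a non-superkey on the left, so 3NF fails.
{D} is a proper subset of the key {D, E}, and {D}⁺ contains the non-prime attributes {B, C} — a partial dependency, so 2NF is violated.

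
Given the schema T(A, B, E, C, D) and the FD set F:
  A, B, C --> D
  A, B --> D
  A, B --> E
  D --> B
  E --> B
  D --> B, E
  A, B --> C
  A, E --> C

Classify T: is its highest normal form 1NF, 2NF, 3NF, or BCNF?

Candidate keys: {A, B}, {A, D}, {A, E}. Prime attributes: {A, B, D, E}.
D --> B: {D}⁺ = {B, D, E}, which is not all of the attributes, so the left side is not a superkey — BCNF is violated.
Its right-hand attributes {B} are all prime, as are those of every other non-superkey FD — the relation is in 3NF.

3NF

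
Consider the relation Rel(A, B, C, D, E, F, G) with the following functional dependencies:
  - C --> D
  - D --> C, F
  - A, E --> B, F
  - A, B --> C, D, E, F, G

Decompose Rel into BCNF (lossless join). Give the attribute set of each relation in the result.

Candidate keys of the original relation: {A, B}, {A, E}.
Within {A, B, C, D, E, F, G}: {C}⁺ ∩ {A, B, C, D, E, F, G} = {C, D, F}, not the whole set, so C --> D, F violates BCNF; decompose into {C, D, F} and {A, B, C, E, G}.
{C, D, F} is in BCNF.
{A, B, C, E, G} is in BCNF.

{A, B, C, E, G}; {C, D, F}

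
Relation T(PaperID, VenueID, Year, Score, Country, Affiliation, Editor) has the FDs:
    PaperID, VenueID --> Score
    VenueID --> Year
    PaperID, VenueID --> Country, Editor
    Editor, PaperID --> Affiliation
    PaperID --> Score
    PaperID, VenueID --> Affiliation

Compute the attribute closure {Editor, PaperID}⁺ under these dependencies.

Start with {Editor, PaperID}.
Editor, PaperID --> Affiliation applies; add {Affiliation} → now {Affiliation, Editor, PaperID}.
PaperID --> Score applies; add {Score} → now {Affiliation, Editor, PaperID, Score}.
No further FD applies.

{Affiliation, Editor, PaperID, Score}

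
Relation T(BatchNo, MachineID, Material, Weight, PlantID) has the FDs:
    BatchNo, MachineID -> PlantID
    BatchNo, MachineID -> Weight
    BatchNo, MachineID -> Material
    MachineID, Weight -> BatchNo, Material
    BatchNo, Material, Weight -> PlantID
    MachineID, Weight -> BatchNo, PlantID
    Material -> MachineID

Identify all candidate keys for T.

{BatchNo, MachineID}, {BatchNo, Material}, {MachineID, Weight}, {Material, Weight}

Closure of {BatchNo, MachineID} is {BatchNo, MachineID, Material, PlantID, Weight}, the whole schema; {BatchNo, MachineID} is a candidate key.
Closure of {BatchNo, Material} is {BatchNo, MachineID, Material, PlantID, Weight}, the whole schema; {BatchNo, Material} is a candidate key.
Closure of {MachineID, Weight} is {BatchNo, MachineID, Material, PlantID, Weight}, the whole schema; {MachineID, Weight} is a candidate key.
Closure of {Material, Weight} is {BatchNo, MachineID, Material, PlantID, Weight}, the whole schema; {Material, Weight} is a candidate key.
No proper subset of any of these is a key, and no other minimal superkey exists.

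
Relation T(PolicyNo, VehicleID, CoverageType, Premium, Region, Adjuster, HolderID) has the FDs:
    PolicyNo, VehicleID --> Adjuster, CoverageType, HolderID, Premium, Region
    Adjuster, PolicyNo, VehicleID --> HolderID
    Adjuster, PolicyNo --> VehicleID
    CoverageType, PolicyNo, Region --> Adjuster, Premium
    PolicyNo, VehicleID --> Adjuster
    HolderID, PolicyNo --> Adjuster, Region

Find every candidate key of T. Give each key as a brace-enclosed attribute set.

{Adjuster, PolicyNo}, {CoverageType, PolicyNo, Region}, {HolderID, PolicyNo}, {PolicyNo, VehicleID}

Attributes never on any right-hand side: {PolicyNo} — every candidate key must contain it.
{Adjuster, PolicyNo}⁺ = {Adjuster, CoverageType, HolderID, PolicyNo, Premium, Region, VehicleID}, which is every attribute, so {Adjuster, PolicyNo} is a candidate key.
{HolderID, PolicyNo}⁺ = {Adjuster, CoverageType, HolderID, PolicyNo, Premium, Region, VehicleID}, which is every attribute, so {HolderID, PolicyNo} is a candidate key.
{PolicyNo, VehicleID}⁺ = {Adjuster, CoverageType, HolderID, PolicyNo, Premium, Region, VehicleID}, which is every attribute, so {PolicyNo, VehicleID} is a candidate key.
{CoverageType, PolicyNo, Region}⁺ = {Adjuster, CoverageType, HolderID, PolicyNo, Premium, Region, VehicleID}, which is every attribute, so {CoverageType, PolicyNo, Region} is a candidate key.
No proper subset of any of these is a key, and no other minimal superkey exists.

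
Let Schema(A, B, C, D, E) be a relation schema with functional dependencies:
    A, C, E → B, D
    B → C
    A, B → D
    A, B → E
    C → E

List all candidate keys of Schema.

No FD produces {A}, so it must be in every candidate key.
Closure of {A, B} is {A, B, C, D, E}, the whole schema; {A, B} is a candidate key.
Closure of {A, C} is {A, B, C, D, E}, the whole schema; {A, C} is a candidate key.
These are minimal and exhaustive — every other superkey contains one of them.

{A, B}, {A, C}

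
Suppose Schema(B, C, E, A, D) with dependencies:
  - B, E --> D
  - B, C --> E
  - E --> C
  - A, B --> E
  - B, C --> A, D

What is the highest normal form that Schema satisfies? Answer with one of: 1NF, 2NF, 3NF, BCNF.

3NF

Candidate keys: {A, B}, {B, C}, {B, E}. Prime attributes: {A, B, C, E}.
For E --> C we have {E}⁺ = {C, E}; {E} is not a superkey, so BCNF fails.
Its right-hand attributes {C} are all prime, as are those of every other non-superkey FD — the relation is in 3NF.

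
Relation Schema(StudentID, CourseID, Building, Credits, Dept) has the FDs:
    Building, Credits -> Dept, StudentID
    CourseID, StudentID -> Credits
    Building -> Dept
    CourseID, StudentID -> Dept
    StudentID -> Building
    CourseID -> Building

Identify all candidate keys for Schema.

Attributes never on any right-hand side: {CourseID} — every candidate key must contain it.
Closure of {CourseID, Credits} is {Building, CourseID, Credits, Dept, StudentID}, the whole schema; {CourseID, Credits} is a candidate key.
Closure of {CourseID, StudentID} is {Building, CourseID, Credits, Dept, StudentID}, the whole schema; {CourseID, StudentID} is a candidate key.
Any other superkey properly contains one of these, so there are no further candidate keys.

{CourseID, Credits}, {CourseID, StudentID}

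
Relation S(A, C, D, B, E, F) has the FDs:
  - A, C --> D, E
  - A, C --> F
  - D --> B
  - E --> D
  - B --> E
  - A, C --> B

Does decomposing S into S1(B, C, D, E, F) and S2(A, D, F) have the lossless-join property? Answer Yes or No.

No

S1 ∩ S2 = {D, F}; its closure under F is {B, D, E, F}.
The closure covers neither S1 nor S2 entirely; the join is not lossless.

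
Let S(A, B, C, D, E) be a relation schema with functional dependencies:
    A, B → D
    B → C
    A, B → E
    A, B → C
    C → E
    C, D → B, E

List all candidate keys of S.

No FD produces {A}, so it must be in every candidate key.
{A, B} is a candidate key since {A, B}⁺ = {A, B, C, D, E} covers every attribute.
{A, C, D} is a candidate key since {A, C, D}⁺ = {A, B, C, D, E} covers every attribute.
Any other superkey properly contains one of these, so there are no further candidate keys.

{A, B}, {A, C, D}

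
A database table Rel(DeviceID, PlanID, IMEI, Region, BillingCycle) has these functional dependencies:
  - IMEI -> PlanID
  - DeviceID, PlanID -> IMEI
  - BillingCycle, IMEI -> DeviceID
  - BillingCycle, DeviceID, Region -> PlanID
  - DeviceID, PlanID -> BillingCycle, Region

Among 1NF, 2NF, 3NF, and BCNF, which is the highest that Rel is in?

Candidate keys: {BillingCycle, DeviceID, Region}, {BillingCycle, IMEI}, {DeviceID, IMEI}, {DeviceID, PlanID}. Prime attributes: {BillingCycle, DeviceID, IMEI, PlanID, Region}.
IMEI -> PlanID breaks BCNF: {IMEI}⁺ = {IMEI, PlanID}, so {IMEI} is not a superkey.
But every attribute on its right side ({PlanID}) is prime, and the same holds for every other non-superkey FD, so 3NF still holds.

3NF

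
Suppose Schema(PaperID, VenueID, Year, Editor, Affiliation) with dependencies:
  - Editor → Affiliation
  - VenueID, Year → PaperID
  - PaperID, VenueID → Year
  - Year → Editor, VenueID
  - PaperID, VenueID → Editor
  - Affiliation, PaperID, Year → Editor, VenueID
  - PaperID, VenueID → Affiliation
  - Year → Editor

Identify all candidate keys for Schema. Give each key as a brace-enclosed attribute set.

{Year}⁺ = {Affiliation, Editor, PaperID, VenueID, Year} — all of the relation — so {Year} is a candidate key.
{PaperID, VenueID}⁺ = {Affiliation, Editor, PaperID, VenueID, Year} — all of the relation — so {PaperID, VenueID} is a candidate key.
Any other superkey properly contains one of these, so there are no further candidate keys.

{PaperID, VenueID}, {Year}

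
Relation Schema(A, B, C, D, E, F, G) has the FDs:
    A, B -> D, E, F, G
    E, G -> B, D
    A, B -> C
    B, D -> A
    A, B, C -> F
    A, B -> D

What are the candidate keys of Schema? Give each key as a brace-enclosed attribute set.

{A, B}⁺ = {A, B, C, D, E, F, G} — all of the relation — so {A, B} is a candidate key.
{B, D}⁺ = {A, B, C, D, E, F, G} — all of the relation — so {B, D} is a candidate key.
{E, G}⁺ = {A, B, C, D, E, F, G} — all of the relation — so {E, G} is a candidate key.
These are minimal and exhaustive — every other superkey contains one of them.

{A, B}, {B, D}, {E, G}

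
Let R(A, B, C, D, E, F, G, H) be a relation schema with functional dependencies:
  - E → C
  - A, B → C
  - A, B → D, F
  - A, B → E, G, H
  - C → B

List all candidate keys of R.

{A, B}, {A, C}, {A, E}

Attributes never on any right-hand side: {A} — every candidate key must contain it.
Closure of {A, B} is {A, B, C, D, E, F, G, H}, the whole schema; {A, B} is a candidate key.
Closure of {A, C} is {A, B, C, D, E, F, G, H}, the whole schema; {A, C} is a candidate key.
Closure of {A, E} is {A, B, C, D, E, F, G, H}, the whole schema; {A, E} is a candidate key.
These are minimal and exhaustive — every other superkey contains one of them.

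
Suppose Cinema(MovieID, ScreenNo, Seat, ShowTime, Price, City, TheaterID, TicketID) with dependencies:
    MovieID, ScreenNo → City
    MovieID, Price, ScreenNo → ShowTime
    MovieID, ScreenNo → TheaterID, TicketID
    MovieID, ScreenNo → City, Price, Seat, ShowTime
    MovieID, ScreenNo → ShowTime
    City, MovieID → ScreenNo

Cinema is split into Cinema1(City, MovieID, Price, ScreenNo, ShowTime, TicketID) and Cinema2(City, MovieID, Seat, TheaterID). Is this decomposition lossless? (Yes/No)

Yes

The shared attributes are {City, MovieID} and {City, MovieID}⁺ = {City, MovieID, Price, ScreenNo, Seat, ShowTime, TheaterID, TicketID}.
Cinema1 is contained in that closure, so Cinema1 ∩ Cinema2 → Cinema1 holds and the join is lossless.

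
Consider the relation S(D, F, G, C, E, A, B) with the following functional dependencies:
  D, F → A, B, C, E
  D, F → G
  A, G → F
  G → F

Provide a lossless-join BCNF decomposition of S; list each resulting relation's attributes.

{A, B, C, D, E, G}; {F, G}

Candidate keys of the original relation: {D, F}, {D, G}.
Within {A, B, C, D, E, F, G}: {A, G}⁺ ∩ {A, B, C, D, E, F, G} = {A, F, G}, not the whole set, so A, G → F violates BCNF; decompose into {A, F, G} and {A, B, C, D, E, G}.
Within {A, F, G}: {G}⁺ ∩ {A, F, G} = {F, G}, not the whole set, so G → F violates BCNF; decompose into {F, G} and {A, G}.
{F, G} has no BCNF violation.
{A, G} has no BCNF violation.
{A, B, C, D, E, G} has no BCNF violation.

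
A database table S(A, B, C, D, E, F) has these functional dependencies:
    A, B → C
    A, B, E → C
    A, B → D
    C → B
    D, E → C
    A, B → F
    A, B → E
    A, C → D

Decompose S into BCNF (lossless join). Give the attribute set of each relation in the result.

{A, D, E, F}; {B, C}; {C, D, E}

Candidate keys of the original relation: {A, B}, {A, C}, {A, D, E}.
{A, B, C, D, E, F}: {C} determines {B, C} here but is not a superkey — split on C → B, giving {B, C} and {A, C, D, E, F}.
{B, C}: every determinant is a superkey — BCNF.
{A, C, D, E, F}: {D, E} determines {C, D, E} here but is not a superkey — split on D, E → C, giving {C, D, E} and {A, D, E, F}.
{C, D, E}: every determinant is a superkey — BCNF.
{A, D, E, F}: every determinant is a superkey — BCNF.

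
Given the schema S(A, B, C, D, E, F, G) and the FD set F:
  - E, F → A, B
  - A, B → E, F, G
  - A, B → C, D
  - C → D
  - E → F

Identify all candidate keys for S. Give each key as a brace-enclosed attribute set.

{E}⁺ = {A, B, C, D, E, F, G}, which is every attribute, so {E} is a candidate key.
{A, B}⁺ = {A, B, C, D, E, F, G}, which is every attribute, so {A, B} is a candidate key.
No proper subset of any of these is a key, and no other minimal superkey exists.

{A, B}, {E}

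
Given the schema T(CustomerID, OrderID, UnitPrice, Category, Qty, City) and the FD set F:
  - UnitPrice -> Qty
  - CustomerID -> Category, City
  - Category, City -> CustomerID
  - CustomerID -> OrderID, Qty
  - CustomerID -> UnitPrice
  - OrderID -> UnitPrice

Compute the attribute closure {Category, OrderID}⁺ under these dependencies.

{Category, OrderID, Qty, UnitPrice}

Start with {Category, OrderID}.
OrderID -> UnitPrice applies; add {UnitPrice} → now {Category, OrderID, UnitPrice}.
UnitPrice -> Qty applies; add {Qty} → now {Category, OrderID, Qty, UnitPrice}.
No further FD applies.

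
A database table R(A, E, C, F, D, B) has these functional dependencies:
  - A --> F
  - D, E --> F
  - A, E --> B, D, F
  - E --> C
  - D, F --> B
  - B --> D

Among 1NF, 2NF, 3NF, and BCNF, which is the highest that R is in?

Candidate key: {A, E}. Prime attributes: {A, E}.
For A --> F we have {A}⁺ = {A, F}; {A} is not a superkey, so BCNF fails.
A --> F determines the non-prime attribute {F} from a non-superkey — 3NF is violated.
{A} is a proper subset of the key {A, E}, and {A}⁺ contains the non-prime attribute {F} — a partial dependency, so 2NF is violated.

1NF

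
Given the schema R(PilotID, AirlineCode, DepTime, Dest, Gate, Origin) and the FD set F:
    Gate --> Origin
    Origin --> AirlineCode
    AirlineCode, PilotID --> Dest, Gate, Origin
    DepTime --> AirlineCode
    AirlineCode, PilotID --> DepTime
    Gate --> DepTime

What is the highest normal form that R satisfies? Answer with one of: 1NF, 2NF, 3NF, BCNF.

3NF

Candidate keys: {AirlineCode, PilotID}, {DepTime, PilotID}, {Gate, PilotID}, {Origin, PilotID}. Prime attributes: {AirlineCode, DepTime, Gate, Origin, PilotID}.
Gate --> Origin: {Gate}⁺ = {AirlineCode, DepTime, Gate, Origin}, which is not all of the attributes, so the left side is not a superkey — BCNF is violated.
Since {Origin} ⊆ prime attributes and every other non-superkey FD also has a prime right side, the schema is in 3NF.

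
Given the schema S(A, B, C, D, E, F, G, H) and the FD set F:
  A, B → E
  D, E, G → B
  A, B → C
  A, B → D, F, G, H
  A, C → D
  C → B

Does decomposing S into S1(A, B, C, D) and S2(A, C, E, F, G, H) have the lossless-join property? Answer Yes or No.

Yes

The shared attributes are {A, C} and {A, C}⁺ = {A, B, C, D, E, F, G, H}.
This includes all of S1, so the common attributes are a superkey of S1 — the join is lossless.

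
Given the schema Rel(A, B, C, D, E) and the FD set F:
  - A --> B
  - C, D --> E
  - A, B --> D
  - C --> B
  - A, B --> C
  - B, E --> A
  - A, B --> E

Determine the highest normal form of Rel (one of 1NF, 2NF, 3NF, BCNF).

3NF

Candidate keys: {A}, {B, E}, {C, D}, {C, E}. Prime attributes: {A, B, C, D, E}.
C --> B: {C}⁺ = {B, C}, which is not all of the attributes, so the left side is not a superkey — BCNF is violated.
Its right-hand attributes {B} are all prime, as are those of every other non-superkey FD — the relation is in 3NF.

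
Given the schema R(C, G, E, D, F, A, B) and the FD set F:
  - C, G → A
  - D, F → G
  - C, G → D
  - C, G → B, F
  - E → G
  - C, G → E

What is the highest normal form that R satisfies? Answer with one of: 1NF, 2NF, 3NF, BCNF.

Candidate keys: {C, D, F}, {C, E}, {C, G}. Prime attributes: {C, D, E, F, G}.
D, F → G breaks BCNF: {D, F}⁺ = {D, F, G}, so {D, F} is not a superkey.
Since {G} ⊆ prime attributes and every other non-superkey FD also has a prime right side, the schema is in 3NF.

3NF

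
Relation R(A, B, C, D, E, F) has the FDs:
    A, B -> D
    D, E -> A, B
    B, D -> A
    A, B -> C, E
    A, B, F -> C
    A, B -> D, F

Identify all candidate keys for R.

{A, B}, {B, D}, {D, E}

{A, B}⁺ = {A, B, C, D, E, F} — all of the relation — so {A, B} is a candidate key.
{B, D}⁺ = {A, B, C, D, E, F} — all of the relation — so {B, D} is a candidate key.
{D, E}⁺ = {A, B, C, D, E, F} — all of the relation — so {D, E} is a candidate key.
Any other superkey properly contains one of these, so there are no further candidate keys.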